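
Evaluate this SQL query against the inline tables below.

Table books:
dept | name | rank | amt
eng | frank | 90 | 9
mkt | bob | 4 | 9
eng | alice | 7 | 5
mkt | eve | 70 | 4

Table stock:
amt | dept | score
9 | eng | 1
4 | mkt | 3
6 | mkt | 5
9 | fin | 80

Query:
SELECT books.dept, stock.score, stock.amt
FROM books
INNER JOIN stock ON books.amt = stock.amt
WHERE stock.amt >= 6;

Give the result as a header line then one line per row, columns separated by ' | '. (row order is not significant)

After JOIN stock (5 rows):
books.dept | books.name | books.rank | books.amt | stock.amt | stock.dept | stock.score
eng | frank | 90 | 9 | 9 | eng | 1
eng | frank | 90 | 9 | 9 | fin | 80
mkt | bob | 4 | 9 | 9 | eng | 1
mkt | bob | 4 | 9 | 9 | fin | 80
mkt | eve | 70 | 4 | 4 | mkt | 3
After WHERE (4 rows):
books.dept | books.name | books.rank | books.amt | stock.amt | stock.dept | stock.score
eng | frank | 90 | 9 | 9 | eng | 1
eng | frank | 90 | 9 | 9 | fin | 80
mkt | bob | 4 | 9 | 9 | eng | 1
mkt | bob | 4 | 9 | 9 | fin | 80
After SELECT (4 rows):
books.dept | stock.score | stock.amt
eng | 1 | 9
eng | 80 | 9
mkt | 1 | 9
mkt | 80 | 9

== RESULT ==
books.dept | stock.score | stock.amt
eng | 1 | 9
eng | 80 | 9
mkt | 1 | 9
mkt | 80 | 9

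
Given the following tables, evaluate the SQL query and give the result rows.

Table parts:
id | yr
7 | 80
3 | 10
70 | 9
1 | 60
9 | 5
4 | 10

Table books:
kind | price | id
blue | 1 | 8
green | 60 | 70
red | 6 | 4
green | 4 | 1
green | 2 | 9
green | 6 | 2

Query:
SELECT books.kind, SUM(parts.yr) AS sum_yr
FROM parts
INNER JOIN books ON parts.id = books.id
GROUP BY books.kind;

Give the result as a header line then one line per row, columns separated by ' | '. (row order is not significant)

After JOIN books (4 rows):
parts.id | parts.yr | books.kind | books.price | books.id
70 | 9 | green | 60 | 70
1 | 60 | green | 4 | 1
9 | 5 | green | 2 | 9
4 | 10 | red | 6 | 4
After GROUP BY (2 rows):
books.kind | sum_yr
green | 74
red | 10

== RESULT ==
books.kind | sum_yr
green | 74
red | 10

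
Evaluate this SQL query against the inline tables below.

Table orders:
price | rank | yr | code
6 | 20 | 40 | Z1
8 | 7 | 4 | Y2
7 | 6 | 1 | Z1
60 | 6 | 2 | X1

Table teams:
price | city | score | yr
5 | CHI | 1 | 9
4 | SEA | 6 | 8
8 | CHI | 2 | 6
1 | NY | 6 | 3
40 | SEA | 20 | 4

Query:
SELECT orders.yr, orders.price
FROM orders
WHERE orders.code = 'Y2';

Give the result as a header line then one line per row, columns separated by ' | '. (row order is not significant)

After WHERE (1 rows):
orders.price | orders.rank | orders.yr | orders.code
8 | 7 | 4 | Y2
After SELECT (1 rows):
orders.yr | orders.price
4 | 8

== RESULT ==
orders.yr | orders.price
4 | 8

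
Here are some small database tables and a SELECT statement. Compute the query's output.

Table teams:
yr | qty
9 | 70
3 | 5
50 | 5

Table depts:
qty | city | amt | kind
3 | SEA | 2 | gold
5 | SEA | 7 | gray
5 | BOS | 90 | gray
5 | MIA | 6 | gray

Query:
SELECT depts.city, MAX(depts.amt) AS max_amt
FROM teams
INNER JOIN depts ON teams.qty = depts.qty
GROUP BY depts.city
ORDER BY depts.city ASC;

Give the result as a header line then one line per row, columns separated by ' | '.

After JOIN depts (6 rows):
teams.yr | teams.qty | depts.qty | depts.city | depts.amt | depts.kind
3 | 5 | 5 | SEA | 7 | gray
3 | 5 | 5 | BOS | 90 | gray
3 | 5 | 5 | MIA | 6 | gray
50 | 5 | 5 | SEA | 7 | gray
50 | 5 | 5 | BOS | 90 | gray
50 | 5 | 5 | MIA | 6 | gray
After GROUP BY (3 rows):
depts.city | max_amt
SEA | 7
BOS | 90
MIA | 6
After ORDER BY (3 rows):
depts.city | max_amt
BOS | 90
MIA | 6
SEA | 7

== RESULT ==
depts.city | max_amt
BOS | 90
MIA | 6
SEA | 7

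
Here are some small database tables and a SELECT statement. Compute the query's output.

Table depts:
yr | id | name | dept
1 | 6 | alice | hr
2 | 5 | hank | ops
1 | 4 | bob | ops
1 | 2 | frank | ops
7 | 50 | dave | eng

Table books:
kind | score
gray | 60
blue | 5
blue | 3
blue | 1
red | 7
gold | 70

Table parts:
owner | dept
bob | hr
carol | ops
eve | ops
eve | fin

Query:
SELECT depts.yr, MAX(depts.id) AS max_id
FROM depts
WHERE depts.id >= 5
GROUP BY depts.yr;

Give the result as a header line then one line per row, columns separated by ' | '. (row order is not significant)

== RESULT ==
depts.yr | max_id
1 | 6
2 | 5
7 | 50

Derivation:
After WHERE (3 rows):
depts.yr | depts.id | depts.name | depts.dept
1 | 6 | alice | hr
2 | 5 | hank | ops
7 | 50 | dave | eng
After GROUP BY (3 rows):
depts.yr | max_id
1 | 6
2 | 5
7 | 50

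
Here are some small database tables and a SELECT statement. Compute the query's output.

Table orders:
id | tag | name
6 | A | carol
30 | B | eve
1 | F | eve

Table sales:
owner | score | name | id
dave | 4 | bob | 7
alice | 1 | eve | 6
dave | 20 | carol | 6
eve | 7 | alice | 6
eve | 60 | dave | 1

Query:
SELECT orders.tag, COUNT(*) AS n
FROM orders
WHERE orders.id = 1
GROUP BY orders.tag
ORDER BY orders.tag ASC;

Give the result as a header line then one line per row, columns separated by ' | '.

After WHERE (1 rows):
orders.id | orders.tag | orders.name
1 | F | eve
After GROUP BY (1 rows):
orders.tag | n
F | 1
After ORDER BY (1 rows):
orders.tag | n
F | 1

== RESULT ==
orders.tag | n
F | 1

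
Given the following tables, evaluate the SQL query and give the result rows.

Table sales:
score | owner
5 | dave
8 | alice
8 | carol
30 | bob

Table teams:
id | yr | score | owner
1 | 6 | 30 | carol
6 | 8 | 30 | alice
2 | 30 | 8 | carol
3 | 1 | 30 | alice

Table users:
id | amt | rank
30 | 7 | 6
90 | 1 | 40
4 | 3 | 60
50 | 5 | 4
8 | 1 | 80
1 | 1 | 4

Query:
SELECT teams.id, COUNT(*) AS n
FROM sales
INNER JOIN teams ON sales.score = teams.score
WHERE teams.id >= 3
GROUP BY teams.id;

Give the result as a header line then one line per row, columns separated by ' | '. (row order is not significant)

== RESULT ==
teams.id | n
6 | 1
3 | 1

Derivation:
After JOIN teams (5 rows):
sales.score | sales.owner | teams.id | teams.yr | teams.score | teams.owner
8 | alice | 2 | 30 | 8 | carol
8 | carol | 2 | 30 | 8 | carol
30 | bob | 1 | 6 | 30 | carol
30 | bob | 6 | 8 | 30 | alice
30 | bob | 3 | 1 | 30 | alice
After WHERE (2 rows):
sales.score | sales.owner | teams.id | teams.yr | teams.score | teams.owner
30 | bob | 6 | 8 | 30 | alice
30 | bob | 3 | 1 | 30 | alice
After GROUP BY (2 rows):
teams.id | n
6 | 1
3 | 1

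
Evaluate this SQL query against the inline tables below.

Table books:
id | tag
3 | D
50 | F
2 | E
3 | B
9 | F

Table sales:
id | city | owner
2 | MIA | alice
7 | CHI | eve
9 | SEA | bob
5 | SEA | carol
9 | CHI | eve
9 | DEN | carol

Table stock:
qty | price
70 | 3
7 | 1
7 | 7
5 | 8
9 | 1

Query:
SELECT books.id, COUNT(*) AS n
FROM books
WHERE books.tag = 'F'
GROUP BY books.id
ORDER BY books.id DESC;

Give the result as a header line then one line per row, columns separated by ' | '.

After WHERE (2 rows):
books.id | books.tag
50 | F
9 | F
After GROUP BY (2 rows):
books.id | n
50 | 1
9 | 1
After ORDER BY (2 rows):
books.id | n
50 | 1
9 | 1

== RESULT ==
books.id | n
50 | 1
9 | 1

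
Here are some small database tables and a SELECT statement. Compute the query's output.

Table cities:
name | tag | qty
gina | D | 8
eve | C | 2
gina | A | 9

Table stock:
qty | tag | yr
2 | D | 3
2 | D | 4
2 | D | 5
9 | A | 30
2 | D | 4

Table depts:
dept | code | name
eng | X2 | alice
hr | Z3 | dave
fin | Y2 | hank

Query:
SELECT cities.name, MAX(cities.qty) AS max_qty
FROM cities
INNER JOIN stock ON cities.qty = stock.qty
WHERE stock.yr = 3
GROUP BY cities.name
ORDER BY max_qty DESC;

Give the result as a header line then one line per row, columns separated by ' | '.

After JOIN stock (5 rows):
cities.name | cities.tag | cities.qty | stock.qty | stock.tag | stock.yr
eve | C | 2 | 2 | D | 3
eve | C | 2 | 2 | D | 4
eve | C | 2 | 2 | D | 5
eve | C | 2 | 2 | D | 4
gina | A | 9 | 9 | A | 30
After WHERE (1 rows):
cities.name | cities.tag | cities.qty | stock.qty | stock.tag | stock.yr
eve | C | 2 | 2 | D | 3
After GROUP BY (1 rows):
cities.name | max_qty
eve | 2
After ORDER BY (1 rows):
cities.name | max_qty
eve | 2

== RESULT ==
cities.name | max_qty
eve | 2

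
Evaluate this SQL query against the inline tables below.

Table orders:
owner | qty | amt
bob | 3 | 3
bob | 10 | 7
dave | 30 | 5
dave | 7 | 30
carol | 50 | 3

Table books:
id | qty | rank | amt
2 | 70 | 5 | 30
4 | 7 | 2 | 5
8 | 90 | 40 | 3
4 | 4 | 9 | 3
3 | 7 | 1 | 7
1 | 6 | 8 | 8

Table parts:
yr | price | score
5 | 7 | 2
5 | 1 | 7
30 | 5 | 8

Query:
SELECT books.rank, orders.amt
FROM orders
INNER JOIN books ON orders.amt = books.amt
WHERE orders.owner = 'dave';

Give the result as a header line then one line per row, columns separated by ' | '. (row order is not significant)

== RESULT ==
books.rank | orders.amt
2 | 5
5 | 30

Derivation:
After JOIN books (7 rows):
orders.owner | orders.qty | orders.amt | books.id | books.qty | books.rank | books.amt
bob | 3 | 3 | 8 | 90 | 40 | 3
bob | 3 | 3 | 4 | 4 | 9 | 3
bob | 10 | 7 | 3 | 7 | 1 | 7
dave | 30 | 5 | 4 | 7 | 2 | 5
dave | 7 | 30 | 2 | 70 | 5 | 30
carol | 50 | 3 | 8 | 90 | 40 | 3
carol | 50 | 3 | 4 | 4 | 9 | 3
After WHERE (2 rows):
orders.owner | orders.qty | orders.amt | books.id | books.qty | books.rank | books.amt
dave | 30 | 5 | 4 | 7 | 2 | 5
dave | 7 | 30 | 2 | 70 | 5 | 30
After SELECT (2 rows):
books.rank | orders.amt
2 | 5
5 | 30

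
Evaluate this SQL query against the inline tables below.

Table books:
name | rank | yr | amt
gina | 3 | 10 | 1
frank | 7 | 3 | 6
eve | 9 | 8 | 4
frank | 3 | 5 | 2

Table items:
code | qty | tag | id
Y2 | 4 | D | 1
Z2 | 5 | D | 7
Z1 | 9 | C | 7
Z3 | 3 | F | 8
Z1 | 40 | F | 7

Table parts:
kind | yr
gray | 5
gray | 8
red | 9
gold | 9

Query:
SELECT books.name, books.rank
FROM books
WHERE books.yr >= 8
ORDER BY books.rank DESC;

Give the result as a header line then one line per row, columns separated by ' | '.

After WHERE (2 rows):
books.name | books.rank | books.yr | books.amt
gina | 3 | 10 | 1
eve | 9 | 8 | 4
After SELECT (2 rows):
books.name | books.rank
gina | 3
eve | 9
After ORDER BY (2 rows):
books.name | books.rank
eve | 9
gina | 3

== RESULT ==
books.name | books.rank
eve | 9
gina | 3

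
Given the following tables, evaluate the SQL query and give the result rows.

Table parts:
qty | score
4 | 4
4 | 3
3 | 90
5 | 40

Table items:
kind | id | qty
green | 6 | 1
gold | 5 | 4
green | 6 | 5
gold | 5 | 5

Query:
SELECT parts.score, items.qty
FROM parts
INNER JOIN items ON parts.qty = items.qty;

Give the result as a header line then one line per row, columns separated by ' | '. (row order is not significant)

After JOIN items (4 rows):
parts.qty | parts.score | items.kind | items.id | items.qty
4 | 4 | gold | 5 | 4
4 | 3 | gold | 5 | 4
5 | 40 | green | 6 | 5
5 | 40 | gold | 5 | 5
After SELECT (4 rows):
parts.score | items.qty
4 | 4
3 | 4
40 | 5
40 | 5

== RESULT ==
parts.score | items.qty
4 | 4
3 | 4
40 | 5
40 | 5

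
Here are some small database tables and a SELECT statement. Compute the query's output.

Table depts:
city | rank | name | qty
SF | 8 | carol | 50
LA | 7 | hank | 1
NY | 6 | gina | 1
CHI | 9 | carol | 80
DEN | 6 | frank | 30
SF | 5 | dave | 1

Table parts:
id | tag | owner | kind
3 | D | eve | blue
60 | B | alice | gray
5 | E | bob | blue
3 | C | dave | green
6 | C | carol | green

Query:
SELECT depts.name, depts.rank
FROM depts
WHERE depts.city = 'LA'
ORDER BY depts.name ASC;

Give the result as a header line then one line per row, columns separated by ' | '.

== RESULT ==
depts.name | depts.rank
hank | 7

Derivation:
After WHERE (1 rows):
depts.city | depts.rank | depts.name | depts.qty
LA | 7 | hank | 1
After SELECT (1 rows):
depts.name | depts.rank
hank | 7
After ORDER BY (1 rows):
depts.name | depts.rank
hank | 7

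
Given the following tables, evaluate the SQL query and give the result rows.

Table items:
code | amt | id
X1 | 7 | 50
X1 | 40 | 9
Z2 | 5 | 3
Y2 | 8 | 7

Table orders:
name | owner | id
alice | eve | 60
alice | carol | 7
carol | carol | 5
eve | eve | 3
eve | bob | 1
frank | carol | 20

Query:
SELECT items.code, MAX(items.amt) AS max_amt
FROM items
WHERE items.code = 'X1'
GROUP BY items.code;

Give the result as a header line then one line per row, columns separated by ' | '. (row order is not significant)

After WHERE (2 rows):
items.code | items.amt | items.id
X1 | 7 | 50
X1 | 40 | 9
After GROUP BY (1 rows):
items.code | max_amt
X1 | 40

== RESULT ==
items.code | max_amt
X1 | 40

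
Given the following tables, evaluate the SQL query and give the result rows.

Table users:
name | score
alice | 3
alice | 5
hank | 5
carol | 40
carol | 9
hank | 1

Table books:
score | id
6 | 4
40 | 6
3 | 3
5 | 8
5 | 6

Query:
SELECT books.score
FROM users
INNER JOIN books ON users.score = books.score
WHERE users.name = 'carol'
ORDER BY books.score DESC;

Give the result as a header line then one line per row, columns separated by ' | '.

== RESULT ==
books.score
40

Derivation:
After JOIN books (6 rows):
users.name | users.score | books.score | books.id
alice | 3 | 3 | 3
alice | 5 | 5 | 8
alice | 5 | 5 | 6
hank | 5 | 5 | 8
hank | 5 | 5 | 6
carol | 40 | 40 | 6
After WHERE (1 rows):
users.name | users.score | books.score | books.id
carol | 40 | 40 | 6
After SELECT (1 rows):
books.score
40
After ORDER BY (1 rows):
books.score
40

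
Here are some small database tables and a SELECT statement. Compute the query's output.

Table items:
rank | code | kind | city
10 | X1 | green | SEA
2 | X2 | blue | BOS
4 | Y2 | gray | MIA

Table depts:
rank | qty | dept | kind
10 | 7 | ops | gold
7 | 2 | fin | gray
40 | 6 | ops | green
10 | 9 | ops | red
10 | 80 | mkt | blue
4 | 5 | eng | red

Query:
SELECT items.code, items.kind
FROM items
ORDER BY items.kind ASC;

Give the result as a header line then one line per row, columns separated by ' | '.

After SELECT (3 rows):
items.code | items.kind
X1 | green
X2 | blue
Y2 | gray
After ORDER BY (3 rows):
items.code | items.kind
X2 | blue
Y2 | gray
X1 | green

== RESULT ==
items.code | items.kind
X2 | blue
Y2 | gray
X1 | green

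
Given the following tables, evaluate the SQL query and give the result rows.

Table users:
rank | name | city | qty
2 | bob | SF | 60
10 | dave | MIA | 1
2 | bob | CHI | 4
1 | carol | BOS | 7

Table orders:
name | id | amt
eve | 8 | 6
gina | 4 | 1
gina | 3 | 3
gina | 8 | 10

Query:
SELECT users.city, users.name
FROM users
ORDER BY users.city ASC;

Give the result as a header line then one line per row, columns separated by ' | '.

After SELECT (4 rows):
users.city | users.name
SF | bob
MIA | dave
CHI | bob
BOS | carol
After ORDER BY (4 rows):
users.city | users.name
BOS | carol
CHI | bob
MIA | dave
SF | bob

== RESULT ==
users.city | users.name
BOS | carol
CHI | bob
MIA | dave
SF | bob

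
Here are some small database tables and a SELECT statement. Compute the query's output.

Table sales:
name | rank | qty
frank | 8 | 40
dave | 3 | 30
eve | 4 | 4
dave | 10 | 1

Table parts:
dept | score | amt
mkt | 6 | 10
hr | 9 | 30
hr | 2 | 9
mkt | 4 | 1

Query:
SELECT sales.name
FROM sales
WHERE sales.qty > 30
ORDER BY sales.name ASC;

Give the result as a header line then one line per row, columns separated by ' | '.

== RESULT ==
sales.name
frank

Derivation:
After WHERE (1 rows):
sales.name | sales.rank | sales.qty
frank | 8 | 40
After SELECT (1 rows):
sales.name
frank
After ORDER BY (1 rows):
sales.name
frank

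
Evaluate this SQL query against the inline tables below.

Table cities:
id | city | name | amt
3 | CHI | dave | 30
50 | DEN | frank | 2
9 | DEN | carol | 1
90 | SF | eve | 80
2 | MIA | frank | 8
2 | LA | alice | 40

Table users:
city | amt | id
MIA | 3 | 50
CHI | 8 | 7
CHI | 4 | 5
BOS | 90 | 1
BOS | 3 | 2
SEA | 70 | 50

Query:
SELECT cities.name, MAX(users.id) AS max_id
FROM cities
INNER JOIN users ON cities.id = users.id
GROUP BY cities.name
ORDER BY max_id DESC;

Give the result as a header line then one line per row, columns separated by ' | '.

After JOIN users (4 rows):
cities.id | cities.city | cities.name | cities.amt | users.city | users.amt | users.id
50 | DEN | frank | 2 | MIA | 3 | 50
50 | DEN | frank | 2 | SEA | 70 | 50
2 | MIA | frank | 8 | BOS | 3 | 2
2 | LA | alice | 40 | BOS | 3 | 2
After GROUP BY (2 rows):
cities.name | max_id
frank | 50
alice | 2
After ORDER BY (2 rows):
cities.name | max_id
frank | 50
alice | 2

== RESULT ==
cities.name | max_id
frank | 50
alice | 2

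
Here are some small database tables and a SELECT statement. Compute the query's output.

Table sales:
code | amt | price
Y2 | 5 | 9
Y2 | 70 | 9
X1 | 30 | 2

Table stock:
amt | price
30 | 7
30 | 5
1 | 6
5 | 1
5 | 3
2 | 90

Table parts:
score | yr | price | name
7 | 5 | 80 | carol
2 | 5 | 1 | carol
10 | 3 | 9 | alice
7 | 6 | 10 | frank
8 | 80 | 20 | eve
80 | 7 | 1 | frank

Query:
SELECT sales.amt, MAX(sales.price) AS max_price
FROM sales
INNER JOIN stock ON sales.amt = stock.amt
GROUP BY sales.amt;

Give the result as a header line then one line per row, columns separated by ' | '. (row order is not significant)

After JOIN stock (4 rows):
sales.code | sales.amt | sales.price | stock.amt | stock.price
Y2 | 5 | 9 | 5 | 1
Y2 | 5 | 9 | 5 | 3
X1 | 30 | 2 | 30 | 7
X1 | 30 | 2 | 30 | 5
After GROUP BY (2 rows):
sales.amt | max_price
5 | 9
30 | 2

== RESULT ==
sales.amt | max_price
5 | 9
30 | 2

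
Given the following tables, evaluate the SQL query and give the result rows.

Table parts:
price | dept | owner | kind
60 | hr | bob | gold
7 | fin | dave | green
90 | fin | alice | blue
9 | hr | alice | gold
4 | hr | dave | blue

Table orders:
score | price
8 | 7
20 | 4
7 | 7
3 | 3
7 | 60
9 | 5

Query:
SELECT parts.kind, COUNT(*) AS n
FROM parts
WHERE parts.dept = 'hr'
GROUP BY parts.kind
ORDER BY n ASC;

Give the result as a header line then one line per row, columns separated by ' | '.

== RESULT ==
parts.kind | n
blue | 1
gold | 2

Derivation:
After WHERE (3 rows):
parts.price | parts.dept | parts.owner | parts.kind
60 | hr | bob | gold
9 | hr | alice | gold
4 | hr | dave | blue
After GROUP BY (2 rows):
parts.kind | n
gold | 2
blue | 1
After ORDER BY (2 rows):
parts.kind | n
blue | 1
gold | 2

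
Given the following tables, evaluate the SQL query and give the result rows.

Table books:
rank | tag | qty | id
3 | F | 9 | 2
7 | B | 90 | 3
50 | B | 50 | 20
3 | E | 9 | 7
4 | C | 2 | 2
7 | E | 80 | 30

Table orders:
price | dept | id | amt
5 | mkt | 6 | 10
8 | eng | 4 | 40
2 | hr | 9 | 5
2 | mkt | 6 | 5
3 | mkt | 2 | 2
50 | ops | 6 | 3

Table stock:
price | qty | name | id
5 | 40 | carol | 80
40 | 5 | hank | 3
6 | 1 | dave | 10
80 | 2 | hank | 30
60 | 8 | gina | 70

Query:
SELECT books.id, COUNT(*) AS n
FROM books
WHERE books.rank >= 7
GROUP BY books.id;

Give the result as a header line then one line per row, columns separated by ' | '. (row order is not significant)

After WHERE (3 rows):
books.rank | books.tag | books.qty | books.id
7 | B | 90 | 3
50 | B | 50 | 20
7 | E | 80 | 30
After GROUP BY (3 rows):
books.id | n
3 | 1
20 | 1
30 | 1

== RESULT ==
books.id | n
3 | 1
20 | 1
30 | 1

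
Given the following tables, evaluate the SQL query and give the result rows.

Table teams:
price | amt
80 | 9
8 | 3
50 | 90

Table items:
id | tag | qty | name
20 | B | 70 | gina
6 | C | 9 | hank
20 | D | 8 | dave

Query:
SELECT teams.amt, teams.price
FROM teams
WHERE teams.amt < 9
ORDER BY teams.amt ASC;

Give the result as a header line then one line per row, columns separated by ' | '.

After WHERE (1 rows):
teams.price | teams.amt
8 | 3
After SELECT (1 rows):
teams.amt | teams.price
3 | 8
After ORDER BY (1 rows):
teams.amt | teams.price
3 | 8

== RESULT ==
teams.amt | teams.price
3 | 8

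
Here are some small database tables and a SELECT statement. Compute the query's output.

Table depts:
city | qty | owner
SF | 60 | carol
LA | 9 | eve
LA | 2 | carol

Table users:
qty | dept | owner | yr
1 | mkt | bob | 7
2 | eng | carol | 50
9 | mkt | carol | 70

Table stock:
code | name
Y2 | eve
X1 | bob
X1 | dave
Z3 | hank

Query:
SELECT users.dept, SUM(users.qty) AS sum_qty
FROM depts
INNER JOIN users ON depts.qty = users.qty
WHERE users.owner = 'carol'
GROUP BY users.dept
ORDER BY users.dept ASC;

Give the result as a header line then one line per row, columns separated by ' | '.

== RESULT ==
users.dept | sum_qty
eng | 2
mkt | 9

Derivation:
After JOIN users (2 rows):
depts.city | depts.qty | depts.owner | users.qty | users.dept | users.owner | users.yr
LA | 9 | eve | 9 | mkt | carol | 70
LA | 2 | carol | 2 | eng | carol | 50
After WHERE (2 rows):
depts.city | depts.qty | depts.owner | users.qty | users.dept | users.owner | users.yr
LA | 9 | eve | 9 | mkt | carol | 70
LA | 2 | carol | 2 | eng | carol | 50
After GROUP BY (2 rows):
users.dept | sum_qty
mkt | 9
eng | 2
After ORDER BY (2 rows):
users.dept | sum_qty
eng | 2
mkt | 9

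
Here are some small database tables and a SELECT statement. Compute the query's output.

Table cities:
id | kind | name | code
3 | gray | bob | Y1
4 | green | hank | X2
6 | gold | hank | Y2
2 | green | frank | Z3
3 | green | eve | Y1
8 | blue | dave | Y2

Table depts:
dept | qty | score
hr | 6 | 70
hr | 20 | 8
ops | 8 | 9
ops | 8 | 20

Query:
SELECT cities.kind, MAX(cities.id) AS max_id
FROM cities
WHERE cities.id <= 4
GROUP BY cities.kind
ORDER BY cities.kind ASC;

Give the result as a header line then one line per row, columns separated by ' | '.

== RESULT ==
cities.kind | max_id
gray | 3
green | 4

Derivation:
After WHERE (4 rows):
cities.id | cities.kind | cities.name | cities.code
3 | gray | bob | Y1
4 | green | hank | X2
2 | green | frank | Z3
3 | green | eve | Y1
After GROUP BY (2 rows):
cities.kind | max_id
gray | 3
green | 4
After ORDER BY (2 rows):
cities.kind | max_id
gray | 3
green | 4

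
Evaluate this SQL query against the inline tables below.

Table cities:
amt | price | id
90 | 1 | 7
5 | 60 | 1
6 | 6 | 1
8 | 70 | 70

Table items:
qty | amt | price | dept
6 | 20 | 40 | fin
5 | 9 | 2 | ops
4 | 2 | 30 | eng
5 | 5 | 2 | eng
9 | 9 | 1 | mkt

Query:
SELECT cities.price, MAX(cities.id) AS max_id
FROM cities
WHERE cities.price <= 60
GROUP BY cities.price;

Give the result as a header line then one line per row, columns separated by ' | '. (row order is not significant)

== RESULT ==
cities.price | max_id
1 | 7
60 | 1
6 | 1

Derivation:
After WHERE (3 rows):
cities.amt | cities.price | cities.id
90 | 1 | 7
5 | 60 | 1
6 | 6 | 1
After GROUP BY (3 rows):
cities.price | max_id
1 | 7
60 | 1
6 | 1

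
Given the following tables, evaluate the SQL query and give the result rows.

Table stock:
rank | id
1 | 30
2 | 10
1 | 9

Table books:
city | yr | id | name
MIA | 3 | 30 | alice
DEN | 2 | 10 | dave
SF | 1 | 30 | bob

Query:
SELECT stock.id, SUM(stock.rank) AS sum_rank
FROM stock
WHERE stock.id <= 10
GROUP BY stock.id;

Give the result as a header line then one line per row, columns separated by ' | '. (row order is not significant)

== RESULT ==
stock.id | sum_rank
10 | 2
9 | 1

Derivation:
After WHERE (2 rows):
stock.rank | stock.id
2 | 10
1 | 9
After GROUP BY (2 rows):
stock.id | sum_rank
10 | 2
9 | 1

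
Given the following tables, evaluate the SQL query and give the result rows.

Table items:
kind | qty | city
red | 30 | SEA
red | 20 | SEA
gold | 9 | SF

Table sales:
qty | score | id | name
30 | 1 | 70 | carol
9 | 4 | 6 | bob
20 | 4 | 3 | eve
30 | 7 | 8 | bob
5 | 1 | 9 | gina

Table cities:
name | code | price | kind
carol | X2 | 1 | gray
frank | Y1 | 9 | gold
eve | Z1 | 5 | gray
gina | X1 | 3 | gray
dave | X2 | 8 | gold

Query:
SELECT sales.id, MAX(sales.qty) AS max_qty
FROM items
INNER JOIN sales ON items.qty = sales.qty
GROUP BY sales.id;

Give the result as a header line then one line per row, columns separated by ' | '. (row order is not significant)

== RESULT ==
sales.id | max_qty
70 | 30
8 | 30
3 | 20
6 | 9

Derivation:
After JOIN sales (4 rows):
items.kind | items.qty | items.city | sales.qty | sales.score | sales.id | sales.name
red | 30 | SEA | 30 | 1 | 70 | carol
red | 30 | SEA | 30 | 7 | 8 | bob
red | 20 | SEA | 20 | 4 | 3 | eve
gold | 9 | SF | 9 | 4 | 6 | bob
After GROUP BY (4 rows):
sales.id | max_qty
70 | 30
8 | 30
3 | 20
6 | 9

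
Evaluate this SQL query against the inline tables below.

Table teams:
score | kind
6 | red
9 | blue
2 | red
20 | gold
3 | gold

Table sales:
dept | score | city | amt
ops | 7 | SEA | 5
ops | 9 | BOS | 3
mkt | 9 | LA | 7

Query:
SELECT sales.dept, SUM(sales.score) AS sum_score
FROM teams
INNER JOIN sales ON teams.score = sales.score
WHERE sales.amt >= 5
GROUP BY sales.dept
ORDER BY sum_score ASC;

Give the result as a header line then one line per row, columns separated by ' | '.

After JOIN sales (2 rows):
teams.score | teams.kind | sales.dept | sales.score | sales.city | sales.amt
9 | blue | ops | 9 | BOS | 3
9 | blue | mkt | 9 | LA | 7
After WHERE (1 rows):
teams.score | teams.kind | sales.dept | sales.score | sales.city | sales.amt
9 | blue | mkt | 9 | LA | 7
After GROUP BY (1 rows):
sales.dept | sum_score
mkt | 9
After ORDER BY (1 rows):
sales.dept | sum_score
mkt | 9

== RESULT ==
sales.dept | sum_score
mkt | 9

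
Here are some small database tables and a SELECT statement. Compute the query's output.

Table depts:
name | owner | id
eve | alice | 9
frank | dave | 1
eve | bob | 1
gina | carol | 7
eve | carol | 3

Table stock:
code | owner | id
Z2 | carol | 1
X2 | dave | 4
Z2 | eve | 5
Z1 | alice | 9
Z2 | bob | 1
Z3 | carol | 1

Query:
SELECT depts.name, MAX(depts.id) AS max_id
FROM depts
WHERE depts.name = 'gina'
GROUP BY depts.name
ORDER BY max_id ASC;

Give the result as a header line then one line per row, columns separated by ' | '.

After WHERE (1 rows):
depts.name | depts.owner | depts.id
gina | carol | 7
After GROUP BY (1 rows):
depts.name | max_id
gina | 7
After ORDER BY (1 rows):
depts.name | max_id
gina | 7

== RESULT ==
depts.name | max_id
gina | 7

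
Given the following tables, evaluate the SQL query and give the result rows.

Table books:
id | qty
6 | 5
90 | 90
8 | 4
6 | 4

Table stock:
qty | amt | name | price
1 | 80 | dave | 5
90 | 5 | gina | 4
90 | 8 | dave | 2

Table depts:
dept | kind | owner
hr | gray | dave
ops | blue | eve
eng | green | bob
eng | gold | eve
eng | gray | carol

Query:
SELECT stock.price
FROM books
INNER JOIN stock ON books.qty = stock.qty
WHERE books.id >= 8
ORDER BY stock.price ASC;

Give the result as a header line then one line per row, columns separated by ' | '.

== RESULT ==
stock.price
2
4

Derivation:
After JOIN stock (2 rows):
books.id | books.qty | stock.qty | stock.amt | stock.name | stock.price
90 | 90 | 90 | 5 | gina | 4
90 | 90 | 90 | 8 | dave | 2
After WHERE (2 rows):
books.id | books.qty | stock.qty | stock.amt | stock.name | stock.price
90 | 90 | 90 | 5 | gina | 4
90 | 90 | 90 | 8 | dave | 2
After SELECT (2 rows):
stock.price
4
2
After ORDER BY (2 rows):
stock.price
2
4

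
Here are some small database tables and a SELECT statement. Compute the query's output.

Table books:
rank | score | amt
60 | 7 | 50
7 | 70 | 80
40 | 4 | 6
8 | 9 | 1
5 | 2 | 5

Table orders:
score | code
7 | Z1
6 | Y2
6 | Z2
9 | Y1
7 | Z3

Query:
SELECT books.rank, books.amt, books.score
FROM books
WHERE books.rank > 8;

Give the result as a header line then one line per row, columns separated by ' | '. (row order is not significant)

After WHERE (2 rows):
books.rank | books.score | books.amt
60 | 7 | 50
40 | 4 | 6
After SELECT (2 rows):
books.rank | books.amt | books.score
60 | 50 | 7
40 | 6 | 4

== RESULT ==
books.rank | books.amt | books.score
60 | 50 | 7
40 | 6 | 4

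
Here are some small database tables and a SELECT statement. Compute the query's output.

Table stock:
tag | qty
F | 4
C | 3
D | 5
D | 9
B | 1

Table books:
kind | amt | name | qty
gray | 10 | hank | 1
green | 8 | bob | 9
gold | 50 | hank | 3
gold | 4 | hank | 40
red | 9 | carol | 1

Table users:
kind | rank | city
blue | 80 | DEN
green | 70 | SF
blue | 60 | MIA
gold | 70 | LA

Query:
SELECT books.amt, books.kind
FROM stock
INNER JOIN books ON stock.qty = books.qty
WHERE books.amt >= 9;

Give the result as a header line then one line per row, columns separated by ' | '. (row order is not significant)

After JOIN books (4 rows):
stock.tag | stock.qty | books.kind | books.amt | books.name | books.qty
C | 3 | gold | 50 | hank | 3
D | 9 | green | 8 | bob | 9
B | 1 | gray | 10 | hank | 1
B | 1 | red | 9 | carol | 1
After WHERE (3 rows):
stock.tag | stock.qty | books.kind | books.amt | books.name | books.qty
C | 3 | gold | 50 | hank | 3
B | 1 | gray | 10 | hank | 1
B | 1 | red | 9 | carol | 1
After SELECT (3 rows):
books.amt | books.kind
50 | gold
10 | gray
9 | red

== RESULT ==
books.amt | books.kind
50 | gold
10 | gray
9 | red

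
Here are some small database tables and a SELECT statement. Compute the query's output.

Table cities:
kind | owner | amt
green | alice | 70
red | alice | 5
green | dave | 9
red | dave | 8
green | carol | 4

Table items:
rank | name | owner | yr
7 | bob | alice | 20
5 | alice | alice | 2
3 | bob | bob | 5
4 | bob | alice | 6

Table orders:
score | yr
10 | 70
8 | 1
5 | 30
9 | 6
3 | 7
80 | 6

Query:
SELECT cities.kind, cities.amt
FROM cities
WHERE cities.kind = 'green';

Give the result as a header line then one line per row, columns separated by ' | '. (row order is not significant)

== RESULT ==
cities.kind | cities.amt
green | 70
green | 9
green | 4

Derivation:
After WHERE (3 rows):
cities.kind | cities.owner | cities.amt
green | alice | 70
green | dave | 9
green | carol | 4
After SELECT (3 rows):
cities.kind | cities.amt
green | 70
green | 9
green | 4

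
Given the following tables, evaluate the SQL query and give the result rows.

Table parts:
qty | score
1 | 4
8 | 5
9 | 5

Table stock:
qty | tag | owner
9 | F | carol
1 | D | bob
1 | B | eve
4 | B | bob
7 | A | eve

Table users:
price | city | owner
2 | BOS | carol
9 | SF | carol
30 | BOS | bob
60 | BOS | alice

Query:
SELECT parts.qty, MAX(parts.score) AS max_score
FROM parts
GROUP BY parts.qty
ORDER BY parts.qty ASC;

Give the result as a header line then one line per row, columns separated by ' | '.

After GROUP BY (3 rows):
parts.qty | max_score
1 | 4
8 | 5
9 | 5
After ORDER BY (3 rows):
parts.qty | max_score
1 | 4
8 | 5
9 | 5

== RESULT ==
parts.qty | max_score
1 | 4
8 | 5
9 | 5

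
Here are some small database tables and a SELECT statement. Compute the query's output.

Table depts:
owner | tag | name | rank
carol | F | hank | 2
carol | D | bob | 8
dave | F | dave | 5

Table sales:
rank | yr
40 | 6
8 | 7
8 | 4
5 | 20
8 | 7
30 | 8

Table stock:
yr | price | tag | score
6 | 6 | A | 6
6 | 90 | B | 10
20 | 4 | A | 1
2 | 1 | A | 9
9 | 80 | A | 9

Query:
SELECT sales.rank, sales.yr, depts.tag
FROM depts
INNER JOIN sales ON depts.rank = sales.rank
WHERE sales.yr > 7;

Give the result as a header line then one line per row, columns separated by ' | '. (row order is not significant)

After JOIN sales (4 rows):
depts.owner | depts.tag | depts.name | depts.rank | sales.rank | sales.yr
carol | D | bob | 8 | 8 | 7
carol | D | bob | 8 | 8 | 4
carol | D | bob | 8 | 8 | 7
dave | F | dave | 5 | 5 | 20
After WHERE (1 rows):
depts.owner | depts.tag | depts.name | depts.rank | sales.rank | sales.yr
dave | F | dave | 5 | 5 | 20
After SELECT (1 rows):
sales.rank | sales.yr | depts.tag
5 | 20 | F

== RESULT ==
sales.rank | sales.yr | depts.tag
5 | 20 | F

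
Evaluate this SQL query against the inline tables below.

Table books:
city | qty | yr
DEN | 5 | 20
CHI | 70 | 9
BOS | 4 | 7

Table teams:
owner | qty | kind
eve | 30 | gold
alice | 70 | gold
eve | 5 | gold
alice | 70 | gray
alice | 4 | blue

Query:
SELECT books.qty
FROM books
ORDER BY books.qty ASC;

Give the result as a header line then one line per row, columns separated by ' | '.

== RESULT ==
books.qty
4
5
70

Derivation:
After SELECT (3 rows):
books.qty
5
70
4
After ORDER BY (3 rows):
books.qty
4
5
70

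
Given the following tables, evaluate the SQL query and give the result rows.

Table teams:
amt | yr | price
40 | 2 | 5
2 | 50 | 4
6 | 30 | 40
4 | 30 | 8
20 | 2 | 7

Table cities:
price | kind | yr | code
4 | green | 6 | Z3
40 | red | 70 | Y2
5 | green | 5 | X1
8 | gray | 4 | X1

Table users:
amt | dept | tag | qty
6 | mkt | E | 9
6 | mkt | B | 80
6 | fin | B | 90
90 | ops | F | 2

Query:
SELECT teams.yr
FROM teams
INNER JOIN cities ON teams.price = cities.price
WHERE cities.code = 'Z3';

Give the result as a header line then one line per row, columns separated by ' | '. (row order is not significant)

After JOIN cities (4 rows):
teams.amt | teams.yr | teams.price | cities.price | cities.kind | cities.yr | cities.code
40 | 2 | 5 | 5 | green | 5 | X1
2 | 50 | 4 | 4 | green | 6 | Z3
6 | 30 | 40 | 40 | red | 70 | Y2
4 | 30 | 8 | 8 | gray | 4 | X1
After WHERE (1 rows):
teams.amt | teams.yr | teams.price | cities.price | cities.kind | cities.yr | cities.code
2 | 50 | 4 | 4 | green | 6 | Z3
After SELECT (1 rows):
teams.yr
50

== RESULT ==
teams.yr
50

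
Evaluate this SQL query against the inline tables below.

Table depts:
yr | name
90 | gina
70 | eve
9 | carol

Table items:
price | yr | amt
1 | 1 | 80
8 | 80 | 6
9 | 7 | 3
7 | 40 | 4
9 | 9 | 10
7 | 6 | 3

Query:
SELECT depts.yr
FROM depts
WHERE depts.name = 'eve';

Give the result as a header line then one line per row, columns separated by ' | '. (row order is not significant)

== RESULT ==
depts.yr
70

Derivation:
After WHERE (1 rows):
depts.yr | depts.name
70 | eve
After SELECT (1 rows):
depts.yr
70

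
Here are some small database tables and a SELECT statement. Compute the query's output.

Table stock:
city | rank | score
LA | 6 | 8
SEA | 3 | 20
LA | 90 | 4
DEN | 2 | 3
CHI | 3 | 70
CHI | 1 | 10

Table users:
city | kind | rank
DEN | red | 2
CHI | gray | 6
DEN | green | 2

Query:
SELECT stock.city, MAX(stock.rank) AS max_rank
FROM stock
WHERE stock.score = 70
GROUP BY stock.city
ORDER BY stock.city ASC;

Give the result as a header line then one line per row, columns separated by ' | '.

== RESULT ==
stock.city | max_rank
CHI | 3

Derivation:
After WHERE (1 rows):
stock.city | stock.rank | stock.score
CHI | 3 | 70
After GROUP BY (1 rows):
stock.city | max_rank
CHI | 3
After ORDER BY (1 rows):
stock.city | max_rank
CHI | 3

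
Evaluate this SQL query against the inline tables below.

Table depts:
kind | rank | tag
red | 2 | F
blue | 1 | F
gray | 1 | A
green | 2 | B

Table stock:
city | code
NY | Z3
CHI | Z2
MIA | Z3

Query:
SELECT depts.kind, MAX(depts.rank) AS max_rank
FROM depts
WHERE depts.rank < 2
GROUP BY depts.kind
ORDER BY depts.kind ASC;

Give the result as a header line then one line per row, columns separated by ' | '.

== RESULT ==
depts.kind | max_rank
blue | 1
gray | 1

Derivation:
After WHERE (2 rows):
depts.kind | depts.rank | depts.tag
blue | 1 | F
gray | 1 | A
After GROUP BY (2 rows):
depts.kind | max_rank
blue | 1
gray | 1
After ORDER BY (2 rows):
depts.kind | max_rank
blue | 1
gray | 1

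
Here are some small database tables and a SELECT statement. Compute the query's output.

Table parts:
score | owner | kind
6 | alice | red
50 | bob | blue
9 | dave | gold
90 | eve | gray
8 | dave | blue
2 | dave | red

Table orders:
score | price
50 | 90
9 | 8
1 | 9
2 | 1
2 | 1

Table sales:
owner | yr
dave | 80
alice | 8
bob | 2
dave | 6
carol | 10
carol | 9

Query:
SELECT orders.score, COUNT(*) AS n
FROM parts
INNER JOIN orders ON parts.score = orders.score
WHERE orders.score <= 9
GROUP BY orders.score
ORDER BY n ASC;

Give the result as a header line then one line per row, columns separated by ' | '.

After JOIN orders (4 rows):
parts.score | parts.owner | parts.kind | orders.score | orders.price
50 | bob | blue | 50 | 90
9 | dave | gold | 9 | 8
2 | dave | red | 2 | 1
2 | dave | red | 2 | 1
After WHERE (3 rows):
parts.score | parts.owner | parts.kind | orders.score | orders.price
9 | dave | gold | 9 | 8
2 | dave | red | 2 | 1
2 | dave | red | 2 | 1
After GROUP BY (2 rows):
orders.score | n
9 | 1
2 | 2
After ORDER BY (2 rows):
orders.score | n
9 | 1
2 | 2

== RESULT ==
orders.score | n
9 | 1
2 | 2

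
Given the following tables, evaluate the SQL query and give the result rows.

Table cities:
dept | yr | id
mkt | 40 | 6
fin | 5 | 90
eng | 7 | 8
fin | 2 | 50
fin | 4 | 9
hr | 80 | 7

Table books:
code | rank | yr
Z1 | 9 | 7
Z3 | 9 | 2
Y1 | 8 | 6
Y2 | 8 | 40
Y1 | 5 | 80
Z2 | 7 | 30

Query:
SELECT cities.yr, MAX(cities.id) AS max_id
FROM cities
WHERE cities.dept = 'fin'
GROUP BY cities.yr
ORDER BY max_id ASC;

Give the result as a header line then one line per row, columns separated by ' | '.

After WHERE (3 rows):
cities.dept | cities.yr | cities.id
fin | 5 | 90
fin | 2 | 50
fin | 4 | 9
After GROUP BY (3 rows):
cities.yr | max_id
5 | 90
2 | 50
4 | 9
After ORDER BY (3 rows):
cities.yr | max_id
4 | 9
2 | 50
5 | 90

== RESULT ==
cities.yr | max_id
4 | 9
2 | 50
5 | 90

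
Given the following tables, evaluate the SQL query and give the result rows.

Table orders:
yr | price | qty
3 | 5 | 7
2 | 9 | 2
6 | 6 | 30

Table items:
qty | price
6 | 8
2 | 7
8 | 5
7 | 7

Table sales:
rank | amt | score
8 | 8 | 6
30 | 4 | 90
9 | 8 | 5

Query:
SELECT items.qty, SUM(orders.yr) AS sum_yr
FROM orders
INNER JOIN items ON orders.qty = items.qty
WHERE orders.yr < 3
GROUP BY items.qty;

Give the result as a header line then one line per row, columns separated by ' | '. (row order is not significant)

After JOIN items (2 rows):
orders.yr | orders.price | orders.qty | items.qty | items.price
3 | 5 | 7 | 7 | 7
2 | 9 | 2 | 2 | 7
After WHERE (1 rows):
orders.yr | orders.price | orders.qty | items.qty | items.price
2 | 9 | 2 | 2 | 7
After GROUP BY (1 rows):
items.qty | sum_yr
2 | 2

== RESULT ==
items.qty | sum_yr
2 | 2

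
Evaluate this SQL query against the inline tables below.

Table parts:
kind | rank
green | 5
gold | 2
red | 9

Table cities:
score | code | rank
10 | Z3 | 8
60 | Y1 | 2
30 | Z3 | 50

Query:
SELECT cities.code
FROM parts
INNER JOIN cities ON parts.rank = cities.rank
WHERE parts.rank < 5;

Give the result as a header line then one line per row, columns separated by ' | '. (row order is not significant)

== RESULT ==
cities.code
Y1

Derivation:
After JOIN cities (1 rows):
parts.kind | parts.rank | cities.score | cities.code | cities.rank
gold | 2 | 60 | Y1 | 2
After WHERE (1 rows):
parts.kind | parts.rank | cities.score | cities.code | cities.rank
gold | 2 | 60 | Y1 | 2
After SELECT (1 rows):
cities.code
Y1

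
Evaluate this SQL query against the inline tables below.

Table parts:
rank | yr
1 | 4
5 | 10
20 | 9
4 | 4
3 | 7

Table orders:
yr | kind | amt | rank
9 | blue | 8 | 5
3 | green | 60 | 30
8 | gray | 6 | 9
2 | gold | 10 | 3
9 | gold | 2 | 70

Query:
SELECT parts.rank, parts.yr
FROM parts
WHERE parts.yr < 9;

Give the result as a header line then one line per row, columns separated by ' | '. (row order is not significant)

After WHERE (3 rows):
parts.rank | parts.yr
1 | 4
4 | 4
3 | 7
After SELECT (3 rows):
parts.rank | parts.yr
1 | 4
4 | 4
3 | 7

== RESULT ==
parts.rank | parts.yr
1 | 4
4 | 4
3 | 7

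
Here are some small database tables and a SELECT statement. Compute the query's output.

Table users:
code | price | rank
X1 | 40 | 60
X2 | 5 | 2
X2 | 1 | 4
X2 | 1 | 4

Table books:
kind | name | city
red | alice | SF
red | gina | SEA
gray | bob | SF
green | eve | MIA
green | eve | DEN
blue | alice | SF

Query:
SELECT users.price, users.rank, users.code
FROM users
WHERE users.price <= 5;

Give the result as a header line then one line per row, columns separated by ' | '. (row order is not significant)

After WHERE (3 rows):
users.code | users.price | users.rank
X2 | 5 | 2
X2 | 1 | 4
X2 | 1 | 4
After SELECT (3 rows):
users.price | users.rank | users.code
5 | 2 | X2
1 | 4 | X2
1 | 4 | X2

== RESULT ==
users.price | users.rank | users.code
5 | 2 | X2
1 | 4 | X2
1 | 4 | X2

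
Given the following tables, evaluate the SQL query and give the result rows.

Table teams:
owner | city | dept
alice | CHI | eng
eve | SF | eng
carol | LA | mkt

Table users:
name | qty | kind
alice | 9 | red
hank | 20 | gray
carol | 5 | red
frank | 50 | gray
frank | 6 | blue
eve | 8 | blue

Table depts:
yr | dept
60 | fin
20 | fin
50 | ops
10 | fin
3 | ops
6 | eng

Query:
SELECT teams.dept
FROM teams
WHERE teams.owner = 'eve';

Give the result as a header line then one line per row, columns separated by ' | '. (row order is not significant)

After WHERE (1 rows):
teams.owner | teams.city | teams.dept
eve | SF | eng
After SELECT (1 rows):
teams.dept
eng

== RESULT ==
teams.dept
eng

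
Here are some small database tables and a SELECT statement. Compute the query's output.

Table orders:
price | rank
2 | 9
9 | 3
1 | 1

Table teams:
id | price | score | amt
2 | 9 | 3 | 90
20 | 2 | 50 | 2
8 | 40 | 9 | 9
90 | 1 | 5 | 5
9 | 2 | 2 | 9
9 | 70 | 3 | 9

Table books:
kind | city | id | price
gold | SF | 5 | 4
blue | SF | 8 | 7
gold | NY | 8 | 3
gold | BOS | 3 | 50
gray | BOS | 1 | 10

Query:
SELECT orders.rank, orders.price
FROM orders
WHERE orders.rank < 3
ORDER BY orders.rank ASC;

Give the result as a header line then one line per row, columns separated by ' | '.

After WHERE (1 rows):
orders.price | orders.rank
1 | 1
After SELECT (1 rows):
orders.rank | orders.price
1 | 1
After ORDER BY (1 rows):
orders.rank | orders.price
1 | 1

== RESULT ==
orders.rank | orders.price
1 | 1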